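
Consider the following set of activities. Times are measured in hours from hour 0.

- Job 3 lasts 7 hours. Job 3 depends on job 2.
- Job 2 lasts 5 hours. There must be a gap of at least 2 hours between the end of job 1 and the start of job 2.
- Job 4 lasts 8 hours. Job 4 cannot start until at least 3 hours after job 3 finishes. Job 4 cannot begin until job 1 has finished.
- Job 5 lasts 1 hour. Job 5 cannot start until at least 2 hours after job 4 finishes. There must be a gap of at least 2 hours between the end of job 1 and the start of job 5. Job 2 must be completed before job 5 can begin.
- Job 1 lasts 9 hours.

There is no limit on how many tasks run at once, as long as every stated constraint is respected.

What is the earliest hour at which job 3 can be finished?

Job 1 can start immediately at hour 0; it finishes at hour 9.
Job 2 cannot begin until job 1 (finishes hour 9, plus 2-hour gap → hour 11). It runs from hour 11 to 11 + 5 = hour 16.
Job 3 cannot begin until job 2 (finishes hour 16). It runs from hour 16 to 16 + 7 = hour 23.

23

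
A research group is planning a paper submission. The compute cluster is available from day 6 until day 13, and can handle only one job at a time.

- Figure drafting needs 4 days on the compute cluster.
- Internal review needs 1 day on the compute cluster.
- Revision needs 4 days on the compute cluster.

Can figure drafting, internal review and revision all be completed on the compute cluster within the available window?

No

The compute cluster window is 13 − 6 = 7 days.
Running back to back, the jobs need 4 + 1 + 4 = 9 days on the compute cluster.
Since 9 > 7, they cannot all fit.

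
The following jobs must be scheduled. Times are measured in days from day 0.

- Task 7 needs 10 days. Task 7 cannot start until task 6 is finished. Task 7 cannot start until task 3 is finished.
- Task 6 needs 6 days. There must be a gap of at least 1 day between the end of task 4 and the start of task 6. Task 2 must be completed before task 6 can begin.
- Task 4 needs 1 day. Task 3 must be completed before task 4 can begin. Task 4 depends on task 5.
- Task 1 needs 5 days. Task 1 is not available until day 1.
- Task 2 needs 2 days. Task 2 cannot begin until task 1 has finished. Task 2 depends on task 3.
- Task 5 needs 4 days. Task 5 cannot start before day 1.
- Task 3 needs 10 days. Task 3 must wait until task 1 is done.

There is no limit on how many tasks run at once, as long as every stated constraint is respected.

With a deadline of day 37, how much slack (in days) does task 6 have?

After its own release at day 1, task 5 can start at day 1 and finishes at day 5.
Task 1 cannot begin until its own release at day 1. It runs from day 1 to 1 + 5 = day 6.
Task 3 cannot begin until task 1 (finishes day 6). It runs from day 6 to 6 + 10 = day 16.
For task 4: task 3 (finishes day 16); task 5 (finishes day 5). Taking the maximum gives a start of day 16, and it finishes at 16 + 1 = day 17.
Task 2 cannot start until task 1 (finishes day 6); task 3 (finishes day 16). The controlling bound is day 16, so task 2 finishes at 16 + 2 = day 18.
Task 6 has to wait for task 4 (finishes day 17, plus 1-day gap → day 18); task 2 (finishes day 18). The latest of these is day 18, so task 6 runs day 18 to 18 + 6 = day 24.

Working backward from the deadline:
To finish by day 37, task 7 (duration 10) must start no later than day 27.
Task 6 must finish before task 7 (must start by day 27). With a 6-day duration, task 6 must start by 27 − 6 = day 21.
So task 6 can start as early as day 18 and as late as day 21, giving 21 − 18 = 3 days of slack.

3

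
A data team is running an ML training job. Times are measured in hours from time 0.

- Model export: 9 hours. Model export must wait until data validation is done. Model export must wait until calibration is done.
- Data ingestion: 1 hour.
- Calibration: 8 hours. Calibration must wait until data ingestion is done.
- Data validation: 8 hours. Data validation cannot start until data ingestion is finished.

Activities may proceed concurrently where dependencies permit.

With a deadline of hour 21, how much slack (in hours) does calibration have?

3

Nothing blocks data ingestion, so it runs from hour 0 to hour 1.
Calibration cannot begin until data ingestion (finishes hour 1). It runs from hour 1 to 1 + 8 = hour 9.

Working backward from the deadline:
Model export must finish by hour 21; it takes 9 hours, so it must start by 21 − 9 = hour 12.
Since model export (must start by hour 12) depends on it, calibration must finish by hour 12. Backing off its 8-hour duration gives a latest start of hour 4.
So calibration can start as early as hour 1 and as late as hour 4, giving 4 − 1 = 3 hours of slack.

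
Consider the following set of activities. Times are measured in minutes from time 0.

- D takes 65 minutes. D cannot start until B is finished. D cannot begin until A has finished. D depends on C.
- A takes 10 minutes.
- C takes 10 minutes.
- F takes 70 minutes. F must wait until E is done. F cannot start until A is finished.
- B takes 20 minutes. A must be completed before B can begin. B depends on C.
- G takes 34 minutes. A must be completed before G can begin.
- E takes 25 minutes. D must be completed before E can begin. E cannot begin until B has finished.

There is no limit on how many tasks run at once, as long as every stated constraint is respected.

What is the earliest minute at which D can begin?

C can start immediately at minute 0; it finishes at minute 10.
A has no prerequisites, so it starts at minute 0 and finishes at minute 10.
B cannot start until A (finishes minute 10); C (finishes minute 10). The controlling bound is minute 10, so B finishes at 10 + 20 = minute 30.
D waits on B (finishes minute 30); A (finishes minute 10); C (finishes minute 10). The latest of these is minute 30, which is the earliest D can start.

30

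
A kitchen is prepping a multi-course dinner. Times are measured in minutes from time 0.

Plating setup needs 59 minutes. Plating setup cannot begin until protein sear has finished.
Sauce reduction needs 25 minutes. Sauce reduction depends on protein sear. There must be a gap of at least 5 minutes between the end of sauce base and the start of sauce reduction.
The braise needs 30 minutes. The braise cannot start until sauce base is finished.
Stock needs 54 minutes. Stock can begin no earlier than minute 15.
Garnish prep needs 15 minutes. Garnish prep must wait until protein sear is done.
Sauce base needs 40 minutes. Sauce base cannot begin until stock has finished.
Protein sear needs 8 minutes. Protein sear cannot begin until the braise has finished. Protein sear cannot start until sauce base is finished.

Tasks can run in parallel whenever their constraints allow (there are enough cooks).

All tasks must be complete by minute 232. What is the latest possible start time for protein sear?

165

Sauce reduction has no dependents, so it just needs to finish by minute 232. Starting by 232 − 25 = minute 207 achieves that.
Plating setup must finish by minute 232; it takes 59 minutes, so it must start by 232 − 59 = minute 173.
Nothing follows garnish prep; the deadline of minute 232 is its only limit. It must start by 232 − 15 = minute 217.
Protein sear feeds sauce reduction (must start by minute 207); plating setup (must start by minute 173); garnish prep (must start by minute 217). Taking the minimum, protein sear must finish by minute 173 and start by 173 − 8 = minute 165.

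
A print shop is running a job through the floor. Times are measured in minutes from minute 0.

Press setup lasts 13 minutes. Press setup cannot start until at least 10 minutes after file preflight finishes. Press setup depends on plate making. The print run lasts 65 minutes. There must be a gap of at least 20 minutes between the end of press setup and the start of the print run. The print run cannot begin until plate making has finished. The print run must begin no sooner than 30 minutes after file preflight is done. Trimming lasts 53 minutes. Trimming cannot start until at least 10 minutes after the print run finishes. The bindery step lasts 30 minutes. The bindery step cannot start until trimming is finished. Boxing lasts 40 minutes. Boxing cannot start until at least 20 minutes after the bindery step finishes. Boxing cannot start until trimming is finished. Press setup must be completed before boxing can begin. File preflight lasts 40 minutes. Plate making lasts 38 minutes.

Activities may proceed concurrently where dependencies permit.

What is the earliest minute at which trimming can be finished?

211

Plate making has no prerequisites, so it starts at minute 0 and finishes at minute 38.
File preflight has no prerequisites, so it starts at minute 0 and finishes at minute 40.
For press setup: file preflight (finishes minute 40, plus 10-minute gap → minute 50); plate making (finishes minute 38). Taking the maximum gives a start of minute 50, and it finishes at 50 + 13 = minute 63.
The print run cannot start until press setup (finishes minute 63, plus 20-minute gap → minute 83); plate making (finishes minute 38); file preflight (finishes minute 40, plus 30-minute gap → minute 70). The controlling bound is minute 83, so the print run finishes at 83 + 65 = minute 148.
Trimming cannot begin until the print run (finishes minute 148, plus 10-minute gap → minute 158). It runs from minute 158 to 158 + 53 = minute 211.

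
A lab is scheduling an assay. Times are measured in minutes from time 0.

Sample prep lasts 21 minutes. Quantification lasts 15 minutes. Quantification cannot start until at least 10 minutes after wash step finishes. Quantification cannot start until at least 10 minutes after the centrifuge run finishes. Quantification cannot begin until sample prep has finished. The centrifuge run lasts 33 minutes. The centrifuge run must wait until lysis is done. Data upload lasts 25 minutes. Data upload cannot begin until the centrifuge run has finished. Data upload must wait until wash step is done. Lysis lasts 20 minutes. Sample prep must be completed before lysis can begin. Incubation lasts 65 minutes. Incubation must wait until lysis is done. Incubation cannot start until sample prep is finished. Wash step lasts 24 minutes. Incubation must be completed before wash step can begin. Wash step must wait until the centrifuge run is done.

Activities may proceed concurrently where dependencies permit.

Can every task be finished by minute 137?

No

Nothing blocks sample prep, so it runs from minute 0 to minute 21.
After sample prep (finishes minute 21), lysis can start at minute 21 and finishes at minute 41.
After lysis (finishes minute 41), the centrifuge run can start at minute 41 and finishes at minute 74.
Incubation cannot start until lysis (finishes minute 41); sample prep (finishes minute 21). The controlling bound is minute 41, so incubation finishes at 41 + 65 = minute 106.
Wash step needs all of incubation (finishes minute 106); the centrifuge run (finishes minute 74). That puts its earliest start at minute 106; it finishes at 106 + 24 = minute 130.
For data upload: the centrifuge run (finishes minute 74); wash step (finishes minute 130). Taking the maximum gives a start of minute 130, and it finishes at 130 + 25 = minute 155.
Quantification cannot start until wash step (finishes minute 130, plus 10-minute gap → minute 140); the centrifuge run (finishes minute 74, plus 10-minute gap → minute 84); sample prep (finishes minute 21). The controlling bound is minute 140, so quantification finishes at 140 + 15 = minute 155.
The earliest everything can be done is minute 155, which is after the deadline of 137, so it is not possible.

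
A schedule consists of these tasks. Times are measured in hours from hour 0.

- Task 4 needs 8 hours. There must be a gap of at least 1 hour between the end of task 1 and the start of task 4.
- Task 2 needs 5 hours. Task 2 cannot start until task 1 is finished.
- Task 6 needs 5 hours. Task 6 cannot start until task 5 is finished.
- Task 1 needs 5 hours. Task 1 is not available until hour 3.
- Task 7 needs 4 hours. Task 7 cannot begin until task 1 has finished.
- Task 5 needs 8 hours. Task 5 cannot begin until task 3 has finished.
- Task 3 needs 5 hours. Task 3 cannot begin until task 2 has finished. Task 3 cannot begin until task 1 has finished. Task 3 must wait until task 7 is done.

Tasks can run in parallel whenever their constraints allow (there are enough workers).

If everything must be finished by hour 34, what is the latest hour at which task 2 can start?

Task 6 has no dependents, so it just needs to finish by hour 34. Starting by 34 − 5 = hour 29 achieves that.
Task 5 has to be done before task 6 (must start by hour 29). That means finishing by hour 29, i.e. starting by 29 − 8 = hour 21.
Since task 5 (must start by hour 21) depends on it, task 3 must finish by hour 21. Backing off its 5-hour duration gives a latest start of hour 16.
Since task 3 (must start by hour 16) depends on it, task 2 must finish by hour 16. Backing off its 5-hour duration gives a latest start of hour 11.

11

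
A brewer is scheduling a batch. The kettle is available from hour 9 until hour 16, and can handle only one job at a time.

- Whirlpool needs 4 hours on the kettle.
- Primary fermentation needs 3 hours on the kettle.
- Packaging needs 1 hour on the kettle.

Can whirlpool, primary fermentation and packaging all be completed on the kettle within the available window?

No

The kettle window is 16 − 9 = 7 hours.
Running back to back, the jobs need 4 + 3 + 1 = 8 hours on the kettle.
Since 8 > 7, they cannot all fit.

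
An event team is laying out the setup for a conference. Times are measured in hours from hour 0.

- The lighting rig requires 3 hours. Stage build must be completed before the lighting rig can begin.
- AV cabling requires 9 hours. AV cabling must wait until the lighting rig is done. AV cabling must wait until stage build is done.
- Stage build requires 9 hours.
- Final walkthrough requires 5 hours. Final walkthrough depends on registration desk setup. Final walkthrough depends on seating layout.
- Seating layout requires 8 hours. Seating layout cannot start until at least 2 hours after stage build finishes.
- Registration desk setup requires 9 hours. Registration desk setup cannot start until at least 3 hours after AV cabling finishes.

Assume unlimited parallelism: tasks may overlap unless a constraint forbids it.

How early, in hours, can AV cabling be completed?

21

Stage build can start immediately at hour 0; it finishes at hour 9.
After stage build (finishes hour 9), the lighting rig can start at hour 9 and finishes at hour 12.
AV cabling cannot start until the lighting rig (finishes hour 12); stage build (finishes hour 9). The controlling bound is hour 12, so AV cabling finishes at 12 + 9 = hour 21.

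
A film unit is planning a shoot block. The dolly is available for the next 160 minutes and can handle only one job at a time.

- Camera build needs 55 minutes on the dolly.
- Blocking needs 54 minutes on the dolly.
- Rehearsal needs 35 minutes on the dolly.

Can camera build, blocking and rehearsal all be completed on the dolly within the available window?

Running back to back, the jobs need 55 + 54 + 35 = 144 minutes on the dolly.
Since 144 ≤ 160, they fit within the window.

Yes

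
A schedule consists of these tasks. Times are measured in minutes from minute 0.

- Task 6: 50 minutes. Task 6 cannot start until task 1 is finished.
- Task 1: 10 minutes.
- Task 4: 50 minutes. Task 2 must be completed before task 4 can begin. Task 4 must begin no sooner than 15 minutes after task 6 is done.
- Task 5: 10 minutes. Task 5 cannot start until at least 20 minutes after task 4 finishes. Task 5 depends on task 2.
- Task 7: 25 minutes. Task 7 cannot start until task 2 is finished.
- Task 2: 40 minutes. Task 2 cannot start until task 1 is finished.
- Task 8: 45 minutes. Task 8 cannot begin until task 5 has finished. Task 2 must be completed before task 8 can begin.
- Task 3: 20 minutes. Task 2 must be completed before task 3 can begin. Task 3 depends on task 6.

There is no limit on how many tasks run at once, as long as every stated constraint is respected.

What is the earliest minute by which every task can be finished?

Nothing blocks task 1, so it runs from minute 0 to minute 10.
Task 6 cannot begin until task 1 (finishes minute 10). It runs from minute 10 to 10 + 50 = minute 60.
Task 2 waits on task 1 (finishes minute 10), so it starts at minute 10 and finishes at 10 + 40 = minute 50.
Task 7 cannot begin until task 2 (finishes minute 50). It runs from minute 50 to 50 + 25 = minute 75.
Task 4 has to wait for task 2 (finishes minute 50); task 6 (finishes minute 60, plus 15-minute gap → minute 75). The latest of these is minute 75, so task 4 runs minute 75 to 75 + 50 = minute 125.
For task 5: task 4 (finishes minute 125, plus 20-minute gap → minute 145); task 2 (finishes minute 50). Taking the maximum gives a start of minute 145, and it finishes at 145 + 10 = minute 155.
Task 8 cannot start until task 5 (finishes minute 155); task 2 (finishes minute 50). The controlling bound is minute 155, so task 8 finishes at 155 + 45 = minute 200.
Task 3 needs all of task 2 (finishes minute 50); task 6 (finishes minute 60). That puts its earliest start at minute 60; it finishes at 60 + 20 = minute 80.
All tasks are finished once the last one completes. Finish times: Task 1 at 10, Task 2 at 50, Task 3 at 80, Task 4 at 125, Task 5 at 155, Task 6 at 60, Task 7 at 75, Task 8 at 200. The latest is minute 200.

200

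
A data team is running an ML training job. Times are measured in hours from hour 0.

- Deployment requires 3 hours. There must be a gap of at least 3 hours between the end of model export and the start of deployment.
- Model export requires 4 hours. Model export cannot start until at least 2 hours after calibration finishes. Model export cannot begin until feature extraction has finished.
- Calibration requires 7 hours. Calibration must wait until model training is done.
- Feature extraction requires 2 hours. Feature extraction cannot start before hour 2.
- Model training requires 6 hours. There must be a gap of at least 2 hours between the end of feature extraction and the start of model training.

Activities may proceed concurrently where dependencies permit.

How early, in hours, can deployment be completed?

31

After its own release at hour 2, feature extraction can start at hour 2 and finishes at hour 4.
Model training cannot begin until feature extraction (finishes hour 4, plus 2-hour gap → hour 6). It runs from hour 6 to 6 + 6 = hour 12.
Calibration cannot begin until model training (finishes hour 12). It runs from hour 12 to 12 + 7 = hour 19.
Model export has to wait for calibration (finishes hour 19, plus 2-hour gap → hour 21); feature extraction (finishes hour 4). The latest of these is hour 21, so model export runs hour 21 to 21 + 4 = hour 25.
Deployment waits on model export (finishes hour 25, plus 3-hour gap → hour 28), so it starts at hour 28 and finishes at 28 + 3 = hour 31.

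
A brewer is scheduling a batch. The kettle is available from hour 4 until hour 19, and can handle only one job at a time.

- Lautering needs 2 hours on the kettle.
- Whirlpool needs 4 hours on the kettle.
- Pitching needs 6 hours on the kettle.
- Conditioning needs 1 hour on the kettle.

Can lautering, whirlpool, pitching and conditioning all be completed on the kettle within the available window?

The kettle window is 19 − 4 = 15 hours.
Running back to back, the jobs need 2 + 4 + 6 + 1 = 13 hours on the kettle.
Since 13 ≤ 15, they fit within the window.

Yes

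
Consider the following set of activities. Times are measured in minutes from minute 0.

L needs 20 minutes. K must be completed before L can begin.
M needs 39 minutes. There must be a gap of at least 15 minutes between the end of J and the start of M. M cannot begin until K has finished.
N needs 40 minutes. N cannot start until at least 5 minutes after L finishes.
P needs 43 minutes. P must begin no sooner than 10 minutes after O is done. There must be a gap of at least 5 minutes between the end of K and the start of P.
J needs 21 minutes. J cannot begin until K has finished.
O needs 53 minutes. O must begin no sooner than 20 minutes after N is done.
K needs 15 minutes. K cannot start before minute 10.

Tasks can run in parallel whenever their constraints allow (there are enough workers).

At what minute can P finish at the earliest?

K cannot begin until its own release at minute 10. It runs from minute 10 to 10 + 15 = minute 25.
After K (finishes minute 25), L can start at minute 25 and finishes at minute 45.
N waits on L (finishes minute 45, plus 5-minute gap → minute 50), so it starts at minute 50 and finishes at 50 + 40 = minute 90.
O waits on N (finishes minute 90, plus 20-minute gap → minute 110), so it starts at minute 110 and finishes at 110 + 53 = minute 163.
For P: O (finishes minute 163, plus 10-minute gap → minute 173); K (finishes minute 25, plus 5-minute gap → minute 30). Taking the maximum gives a start of minute 173, and it finishes at 173 + 43 = minute 216.

216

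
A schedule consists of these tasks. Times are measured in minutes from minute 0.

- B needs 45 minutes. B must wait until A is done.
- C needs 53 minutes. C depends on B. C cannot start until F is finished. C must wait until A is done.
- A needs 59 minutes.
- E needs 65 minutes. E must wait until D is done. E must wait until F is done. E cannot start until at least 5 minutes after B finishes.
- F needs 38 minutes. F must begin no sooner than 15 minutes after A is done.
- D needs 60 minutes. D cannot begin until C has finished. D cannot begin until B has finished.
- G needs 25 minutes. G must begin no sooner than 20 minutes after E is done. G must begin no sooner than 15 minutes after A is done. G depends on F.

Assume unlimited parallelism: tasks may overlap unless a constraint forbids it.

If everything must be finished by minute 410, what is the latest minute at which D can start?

G must finish by minute 410; it takes 25 minutes, so it must start by 410 − 25 = minute 385.
Since G (must start by minute 385, minus 20-minute gap → minute 365) depends on it, E must finish by minute 365. Backing off its 65-minute duration gives a latest start of minute 300.
D has to be done before E (must start by minute 300). That means finishing by minute 300, i.e. starting by 300 − 60 = minute 240.

240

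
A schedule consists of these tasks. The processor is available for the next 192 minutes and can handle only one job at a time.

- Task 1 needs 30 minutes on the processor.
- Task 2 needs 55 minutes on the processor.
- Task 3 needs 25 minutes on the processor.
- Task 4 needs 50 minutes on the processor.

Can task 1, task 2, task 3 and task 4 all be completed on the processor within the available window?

Yes

Running back to back, the jobs need 30 + 55 + 25 + 50 = 160 minutes on the processor.
Since 160 ≤ 192, they fit within the window.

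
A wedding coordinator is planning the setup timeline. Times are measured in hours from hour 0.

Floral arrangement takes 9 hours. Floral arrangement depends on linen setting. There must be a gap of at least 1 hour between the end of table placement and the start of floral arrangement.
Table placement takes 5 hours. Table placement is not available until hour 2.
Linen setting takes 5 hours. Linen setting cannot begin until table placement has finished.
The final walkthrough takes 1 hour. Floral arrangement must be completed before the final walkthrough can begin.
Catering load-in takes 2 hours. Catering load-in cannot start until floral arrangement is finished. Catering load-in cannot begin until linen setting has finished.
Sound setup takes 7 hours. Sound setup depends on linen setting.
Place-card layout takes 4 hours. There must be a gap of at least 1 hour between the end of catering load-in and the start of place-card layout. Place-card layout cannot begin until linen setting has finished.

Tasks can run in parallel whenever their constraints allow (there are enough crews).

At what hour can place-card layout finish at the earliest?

After its own release at hour 2, table placement can start at hour 2 and finishes at hour 7.
Linen setting cannot begin until table placement (finishes hour 7). It runs from hour 7 to 7 + 5 = hour 12.
Floral arrangement has to wait for linen setting (finishes hour 12); table placement (finishes hour 7, plus 1-hour gap → hour 8). The latest of these is hour 12, so floral arrangement runs hour 12 to 12 + 9 = hour 21.
Catering load-in cannot start until floral arrangement (finishes hour 21); linen setting (finishes hour 12). The controlling bound is hour 21, so catering load-in finishes at 21 + 2 = hour 23.
Place-card layout needs all of catering load-in (finishes hour 23, plus 1-hour gap → hour 24); linen setting (finishes hour 12). That puts its earliest start at hour 24; it finishes at 24 + 4 = hour 28.

28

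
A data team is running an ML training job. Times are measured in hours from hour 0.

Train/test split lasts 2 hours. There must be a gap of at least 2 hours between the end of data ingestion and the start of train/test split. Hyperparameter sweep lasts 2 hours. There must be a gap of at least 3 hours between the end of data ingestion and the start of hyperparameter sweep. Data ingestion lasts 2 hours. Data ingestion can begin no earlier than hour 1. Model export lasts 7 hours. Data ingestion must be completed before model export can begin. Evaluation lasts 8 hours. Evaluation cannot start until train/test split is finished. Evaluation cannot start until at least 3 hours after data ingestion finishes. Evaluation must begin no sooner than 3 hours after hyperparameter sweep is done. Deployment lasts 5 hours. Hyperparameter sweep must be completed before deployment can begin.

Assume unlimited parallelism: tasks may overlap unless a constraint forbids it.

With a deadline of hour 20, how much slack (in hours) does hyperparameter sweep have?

Data ingestion waits on its own release at hour 1, so it starts at hour 1 and finishes at 1 + 2 = hour 3.
After data ingestion (finishes hour 3, plus 3-hour gap → hour 6), hyperparameter sweep can start at hour 6 and finishes at hour 8.

Working backward from the deadline:
To finish by hour 20, evaluation (duration 8) must start no later than hour 12.
Nothing follows deployment; the deadline of hour 20 is its only limit. It must start by 20 − 5 = hour 15.
Hyperparameter sweep feeds evaluation (must start by hour 12, minus 3-hour gap → hour 9); deployment (must start by hour 15). Taking the minimum, hyperparameter sweep must finish by hour 9 and start by 9 − 2 = hour 7.
So hyperparameter sweep can start as early as hour 6 and as late as hour 7, giving 7 − 6 = 1 hour of slack.

1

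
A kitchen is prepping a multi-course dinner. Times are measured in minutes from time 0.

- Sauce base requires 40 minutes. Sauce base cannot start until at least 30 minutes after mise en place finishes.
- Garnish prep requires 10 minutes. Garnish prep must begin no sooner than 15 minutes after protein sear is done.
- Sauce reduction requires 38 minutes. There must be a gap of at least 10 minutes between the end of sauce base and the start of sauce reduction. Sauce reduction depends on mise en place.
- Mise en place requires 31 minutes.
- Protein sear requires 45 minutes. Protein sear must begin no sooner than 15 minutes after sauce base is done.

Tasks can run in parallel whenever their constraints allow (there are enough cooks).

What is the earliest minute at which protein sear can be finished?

Nothing blocks mise en place, so it runs from minute 0 to minute 31.
Sauce base waits on mise en place (finishes minute 31, plus 30-minute gap → minute 61), so it starts at minute 61 and finishes at 61 + 40 = minute 101.
After sauce base (finishes minute 101, plus 15-minute gap → minute 116), protein sear can start at minute 116 and finishes at minute 161.

161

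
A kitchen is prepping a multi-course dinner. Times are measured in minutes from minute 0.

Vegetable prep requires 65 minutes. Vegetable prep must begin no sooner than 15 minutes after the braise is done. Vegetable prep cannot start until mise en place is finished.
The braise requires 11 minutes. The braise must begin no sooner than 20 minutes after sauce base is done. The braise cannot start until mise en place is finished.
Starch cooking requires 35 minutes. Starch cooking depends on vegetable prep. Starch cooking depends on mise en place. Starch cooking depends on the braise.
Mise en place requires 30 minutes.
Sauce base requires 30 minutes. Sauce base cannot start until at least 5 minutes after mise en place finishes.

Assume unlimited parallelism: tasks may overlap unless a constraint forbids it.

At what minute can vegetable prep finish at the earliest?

Mise en place can start immediately at minute 0; it finishes at minute 30.
After mise en place (finishes minute 30, plus 5-minute gap → minute 35), sauce base can start at minute 35 and finishes at minute 65.
The braise cannot start until sauce base (finishes minute 65, plus 20-minute gap → minute 85); mise en place (finishes minute 30). The controlling bound is minute 85, so the braise finishes at 85 + 11 = minute 96.
For vegetable prep: the braise (finishes minute 96, plus 15-minute gap → minute 111); mise en place (finishes minute 30). Taking the maximum gives a start of minute 111, and it finishes at 111 + 65 = minute 176.

176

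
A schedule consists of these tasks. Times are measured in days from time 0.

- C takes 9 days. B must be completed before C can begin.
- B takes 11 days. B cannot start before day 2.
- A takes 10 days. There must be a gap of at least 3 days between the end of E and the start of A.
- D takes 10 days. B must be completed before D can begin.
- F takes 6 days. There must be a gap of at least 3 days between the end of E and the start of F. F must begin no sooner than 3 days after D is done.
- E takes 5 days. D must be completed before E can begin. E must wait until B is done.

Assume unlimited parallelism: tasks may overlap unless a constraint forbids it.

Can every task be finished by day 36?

No

After its own release at day 2, B can start at day 2 and finishes at day 13.
D waits on B (finishes day 13), so it starts at day 13 and finishes at 13 + 10 = day 23.
For E: D (finishes day 23); B (finishes day 13). Taking the maximum gives a start of day 23, and it finishes at 23 + 5 = day 28.
For F: E (finishes day 28, plus 3-day gap → day 31); D (finishes day 23, plus 3-day gap → day 26). Taking the maximum gives a start of day 31, and it finishes at 31 + 6 = day 37.
After E (finishes day 28, plus 3-day gap → day 31), A can start at day 31 and finishes at day 41.
C cannot begin until B (finishes day 13). It runs from day 13 to 13 + 9 = day 22.
The earliest everything can be done is day 41, which is after the deadline of 36, so it is not possible.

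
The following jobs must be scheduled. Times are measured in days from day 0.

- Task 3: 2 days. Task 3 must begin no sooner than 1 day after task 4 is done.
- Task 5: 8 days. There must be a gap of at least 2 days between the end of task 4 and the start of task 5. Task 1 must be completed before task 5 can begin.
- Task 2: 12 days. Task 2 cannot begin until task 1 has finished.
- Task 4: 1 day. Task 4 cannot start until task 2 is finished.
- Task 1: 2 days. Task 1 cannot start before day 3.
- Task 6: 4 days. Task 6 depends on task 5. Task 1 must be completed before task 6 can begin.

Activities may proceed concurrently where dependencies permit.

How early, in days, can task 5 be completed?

Task 1 cannot begin until its own release at day 3. It runs from day 3 to 3 + 2 = day 5.
Task 2 cannot begin until task 1 (finishes day 5). It runs from day 5 to 5 + 12 = day 17.
After task 2 (finishes day 17), task 4 can start at day 17 and finishes at day 18.
Task 5 has to wait for task 4 (finishes day 18, plus 2-day gap → day 20); task 1 (finishes day 5). The latest of these is day 20, so task 5 runs day 20 to 20 + 8 = day 28.

28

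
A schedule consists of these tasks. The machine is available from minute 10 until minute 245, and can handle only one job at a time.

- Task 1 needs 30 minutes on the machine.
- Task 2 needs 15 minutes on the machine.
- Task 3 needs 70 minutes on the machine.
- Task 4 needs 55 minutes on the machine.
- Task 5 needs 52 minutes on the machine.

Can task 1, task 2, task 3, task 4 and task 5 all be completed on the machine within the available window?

The machine window is 245 − 10 = 235 minutes.
Running back to back, the jobs need 30 + 15 + 70 + 55 + 52 = 222 minutes on the machine.
Since 222 ≤ 235, they fit within the window.

Yes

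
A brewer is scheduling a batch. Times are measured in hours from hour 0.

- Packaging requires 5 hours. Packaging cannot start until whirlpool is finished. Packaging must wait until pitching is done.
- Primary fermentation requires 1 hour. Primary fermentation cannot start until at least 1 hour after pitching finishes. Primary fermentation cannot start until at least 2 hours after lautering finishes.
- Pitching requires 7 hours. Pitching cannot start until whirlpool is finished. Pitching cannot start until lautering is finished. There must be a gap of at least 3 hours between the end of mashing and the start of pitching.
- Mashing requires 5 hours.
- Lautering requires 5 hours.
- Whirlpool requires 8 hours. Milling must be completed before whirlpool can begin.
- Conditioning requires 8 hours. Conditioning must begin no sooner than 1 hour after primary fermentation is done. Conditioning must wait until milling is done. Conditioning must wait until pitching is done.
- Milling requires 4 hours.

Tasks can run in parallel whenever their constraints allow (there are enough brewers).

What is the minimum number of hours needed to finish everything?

Lautering can start immediately at hour 0; it finishes at hour 5.
Nothing blocks mashing, so it runs from hour 0 to hour 5.
Milling has no prerequisites, so it starts at hour 0 and finishes at hour 4.
Whirlpool cannot begin until milling (finishes hour 4). It runs from hour 4 to 4 + 8 = hour 12.
Pitching has to wait for whirlpool (finishes hour 12); lautering (finishes hour 5); mashing (finishes hour 5, plus 3-hour gap → hour 8). The latest of these is hour 12, so pitching runs hour 12 to 12 + 7 = hour 19.
Packaging has to wait for whirlpool (finishes hour 12); pitching (finishes hour 19). The latest of these is hour 19, so packaging runs hour 19 to 19 + 5 = hour 24.
Primary fermentation cannot start until pitching (finishes hour 19, plus 1-hour gap → hour 20); lautering (finishes hour 5, plus 2-hour gap → hour 7). The controlling bound is hour 20, so primary fermentation finishes at 20 + 1 = hour 21.
Conditioning cannot start until primary fermentation (finishes hour 21, plus 1-hour gap → hour 22); milling (finishes hour 4); pitching (finishes hour 19). The controlling bound is hour 22, so conditioning finishes at 22 + 8 = hour 30.
All tasks are finished once the last one completes. Finish times: Milling at 4, Mashing at 5, Lautering at 5, Whirlpool at 12, Pitching at 19, Primary fermentation at 21, Conditioning at 30, Packaging at 24. The latest is hour 30.

30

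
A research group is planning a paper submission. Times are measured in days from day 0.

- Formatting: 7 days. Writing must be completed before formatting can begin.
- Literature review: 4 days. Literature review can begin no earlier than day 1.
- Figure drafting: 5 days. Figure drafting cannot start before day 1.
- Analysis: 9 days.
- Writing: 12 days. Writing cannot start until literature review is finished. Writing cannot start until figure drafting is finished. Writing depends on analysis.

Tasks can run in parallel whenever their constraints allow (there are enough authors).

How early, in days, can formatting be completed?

Figure drafting waits on its own release at day 1, so it starts at day 1 and finishes at 1 + 5 = day 6.
Analysis has no prerequisites, so it starts at day 0 and finishes at day 9.
After its own release at day 1, literature review can start at day 1 and finishes at day 5.
For writing: literature review (finishes day 5); figure drafting (finishes day 6); analysis (finishes day 9). Taking the maximum gives a start of day 9, and it finishes at 9 + 12 = day 21.
Formatting cannot begin until writing (finishes day 21). It runs from day 21 to 21 + 7 = day 28.

28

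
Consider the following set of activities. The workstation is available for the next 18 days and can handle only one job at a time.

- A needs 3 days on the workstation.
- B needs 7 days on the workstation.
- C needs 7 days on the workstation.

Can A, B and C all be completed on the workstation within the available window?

Running back to back, the jobs need 3 + 7 + 7 = 17 days on the workstation.
Since 17 ≤ 18, they fit within the window.

Yes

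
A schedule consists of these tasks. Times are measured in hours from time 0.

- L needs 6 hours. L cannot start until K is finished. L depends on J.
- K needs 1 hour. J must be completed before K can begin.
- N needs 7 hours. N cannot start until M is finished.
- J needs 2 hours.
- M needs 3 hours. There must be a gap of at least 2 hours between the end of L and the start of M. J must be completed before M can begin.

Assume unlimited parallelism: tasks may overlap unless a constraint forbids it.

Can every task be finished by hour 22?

J can start immediately at hour 0; it finishes at hour 2.
K waits on J (finishes hour 2), so it starts at hour 2 and finishes at 2 + 1 = hour 3.
For L: K (finishes hour 3); J (finishes hour 2). Taking the maximum gives a start of hour 3, and it finishes at 3 + 6 = hour 9.
M cannot start until L (finishes hour 9, plus 2-hour gap → hour 11); J (finishes hour 2). The controlling bound is hour 11, so M finishes at 11 + 3 = hour 14.
N waits on M (finishes hour 14), so it starts at hour 14 and finishes at 14 + 7 = hour 21.
Every task is finished by hour 21, which is no later than the deadline of 22, so the schedule is feasible.

Yes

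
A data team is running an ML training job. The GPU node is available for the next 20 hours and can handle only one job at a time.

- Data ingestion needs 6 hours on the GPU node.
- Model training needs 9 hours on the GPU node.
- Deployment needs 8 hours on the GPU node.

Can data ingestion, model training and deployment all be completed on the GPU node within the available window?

No

Running back to back, the jobs need 6 + 9 + 8 = 23 hours on the GPU node.
Since 23 > 20, they cannot all fit.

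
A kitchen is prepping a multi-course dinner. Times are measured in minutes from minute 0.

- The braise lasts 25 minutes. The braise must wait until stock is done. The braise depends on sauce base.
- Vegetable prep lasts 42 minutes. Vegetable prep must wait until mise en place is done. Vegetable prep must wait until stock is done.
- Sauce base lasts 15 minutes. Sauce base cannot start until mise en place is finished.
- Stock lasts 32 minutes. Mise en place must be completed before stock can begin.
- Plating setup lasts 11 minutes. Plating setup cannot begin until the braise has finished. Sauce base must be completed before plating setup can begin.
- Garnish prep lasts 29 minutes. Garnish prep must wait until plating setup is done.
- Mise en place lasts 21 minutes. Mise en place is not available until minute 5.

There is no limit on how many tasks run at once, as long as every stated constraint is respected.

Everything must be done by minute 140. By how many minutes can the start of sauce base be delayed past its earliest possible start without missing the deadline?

After its own release at minute 5, mise en place can start at minute 5 and finishes at minute 26.
Sauce base waits on mise en place (finishes minute 26), so it starts at minute 26 and finishes at 26 + 15 = minute 41.

Working backward from the deadline:
Garnish prep has no dependents, so it just needs to finish by minute 140. Starting by 140 − 29 = minute 111 achieves that.
Since garnish prep (must start by minute 111) depends on it, plating setup must finish by minute 111. Backing off its 11-minute duration gives a latest start of minute 100.
The braise has to be done before plating setup (must start by minute 100). That means finishing by minute 100, i.e. starting by 100 − 25 = minute 75.
Sauce base must finish in time for the braise (must start by minute 75); plating setup (must start by minute 100). The tightest is minute 75, so sauce base must start by 75 − 15 = minute 60.
So sauce base can start as early as minute 26 and as late as minute 60, giving 60 − 26 = 34 minutes of slack.

34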